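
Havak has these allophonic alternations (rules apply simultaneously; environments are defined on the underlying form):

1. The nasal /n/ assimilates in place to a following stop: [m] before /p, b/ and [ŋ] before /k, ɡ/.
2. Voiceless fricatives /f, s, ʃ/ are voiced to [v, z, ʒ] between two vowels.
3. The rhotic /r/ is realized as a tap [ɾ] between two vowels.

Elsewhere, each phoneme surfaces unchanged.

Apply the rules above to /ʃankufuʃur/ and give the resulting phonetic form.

[ʃaŋkuvuʒur]

/ʃ/ (word-initial) is in the target of rule 2 but the environment (between two vowels) is not met → [ʃ].
/a/ stays [a].
/n/ — between /a/ and /k/, before a labial or velar stop — surfaces as [ŋ] (rule 1).
/k/ (between /n/ and /u/): no rule targets it → [k].
/u/ stays [u].
Rule 2 applies to /f/ (between /u/ and /u/: between two vowels) → [v].
/u/ (between /f/ and /ʃ/) is unaffected → [u].
/ʃ/ (between /u/ and /u/): between two vowels, so rule 2 applies → [ʒ].
/u/ (between /ʃ/ and /r/): no rule targets it → [u].
/r/ (word-final): rule 3 targets it, but not between two vowels → unchanged [r].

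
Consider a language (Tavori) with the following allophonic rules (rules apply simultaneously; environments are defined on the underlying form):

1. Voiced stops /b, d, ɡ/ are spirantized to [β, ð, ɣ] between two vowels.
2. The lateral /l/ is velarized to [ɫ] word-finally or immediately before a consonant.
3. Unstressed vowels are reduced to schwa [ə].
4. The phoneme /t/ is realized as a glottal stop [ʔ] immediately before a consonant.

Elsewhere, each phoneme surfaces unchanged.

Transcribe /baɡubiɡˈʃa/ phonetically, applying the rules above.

/b/ (word-initial) fails the environment for rule 1, so it stays [b].
/a/ — between /b/ and /ɡ/, in an unstressed syllable — surfaces as [ə] (rule 3).
Rule 1 applies to /ɡ/ (between /a/ and /u/: between two vowels) → [ɣ].
/u/ meets the environment for rule 3 (in an unstressed syllable) → [ə].
/b/ — between /u/ and /i/, between two vowels — surfaces as [β] (rule 1).
/i/ (between /b/ and /ɡ/) occurs in an unstressed syllable → [ə] by rule 3.
/ɡ/ (between /i/ and /ʃ/) fails the environment for rule 1, so it stays [ɡ].
/ʃ/ stays [ʃ].
/a/ (word-final) fails the environment for rule 3, so it stays [a].

[bəɣəβəɡˈʃa]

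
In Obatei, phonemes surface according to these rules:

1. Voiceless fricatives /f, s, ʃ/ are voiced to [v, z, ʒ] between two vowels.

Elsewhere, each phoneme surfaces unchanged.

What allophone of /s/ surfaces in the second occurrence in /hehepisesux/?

Rule 1 applies to /s/ (between /e/ and /u/: between two vowels) → [z].

[z]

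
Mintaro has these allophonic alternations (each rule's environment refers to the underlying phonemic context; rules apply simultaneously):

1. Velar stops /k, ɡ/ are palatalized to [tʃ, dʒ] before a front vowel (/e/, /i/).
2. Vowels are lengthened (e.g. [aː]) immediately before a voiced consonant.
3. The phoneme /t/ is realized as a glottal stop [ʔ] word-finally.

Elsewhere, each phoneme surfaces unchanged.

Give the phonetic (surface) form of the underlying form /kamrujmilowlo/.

/k/ (word-initial) is in the target of rule 1 but the environment (before a front vowel) is not met → [k].
/a/ — between /k/ and /m/, before a voiced consonant — surfaces as [aː] (rule 2).
/m/ — not in any rule's target class → [m].
/r/ stays [r].
Rule 2 applies to /u/ (between /r/ and /j/: before a voiced consonant) → [uː].
/j/ (between /u/ and /m/) is unaffected → [j].
/m/ — not in any rule's target class → [m].
Rule 2 applies to /i/ (between /m/ and /l/: before a voiced consonant) → [iː].
/l/ — not in any rule's target class → [l].
/o/ meets the environment for rule 2 (before a voiced consonant) → [oː].
/w/ (between /o/ and /l/) is unaffected → [w].
/l/ stays [l].
/o/ (word-final): rule 2 targets it, but not before a voiced consonant → unchanged [o].

[kaːmruːjmiːloːwlo]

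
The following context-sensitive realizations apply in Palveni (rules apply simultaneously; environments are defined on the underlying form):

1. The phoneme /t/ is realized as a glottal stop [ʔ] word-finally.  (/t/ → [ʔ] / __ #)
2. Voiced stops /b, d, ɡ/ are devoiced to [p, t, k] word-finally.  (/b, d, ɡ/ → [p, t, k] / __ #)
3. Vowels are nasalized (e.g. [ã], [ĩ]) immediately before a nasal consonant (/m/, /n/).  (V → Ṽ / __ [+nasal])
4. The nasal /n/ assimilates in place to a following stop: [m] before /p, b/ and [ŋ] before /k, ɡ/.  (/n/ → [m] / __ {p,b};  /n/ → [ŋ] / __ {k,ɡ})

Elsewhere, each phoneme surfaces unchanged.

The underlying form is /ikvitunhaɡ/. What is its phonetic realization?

/i/ (word-initial): rule 3 targets it, but not before a nasal consonant → unchanged [i].
/k/ stays [k].
/v/ (between /k/ and /i/) is unaffected → [v].
/i/ (between /v/ and /t/): rule 3 targets it, but not before a nasal consonant → unchanged [i].
/t/ (between /i/ and /u/): rule 1 targets it, but not word-finally → unchanged [t].
/u/ meets the environment for rule 3 (before a nasal consonant) → [ũ].
/n/ (between /u/ and /h/): rule 4 targets it, but not before a labial or velar stop → unchanged [n].
/h/ stays [h].
/a/ — between /h/ and /ɡ/; rule 3 does not apply here → [a].
/ɡ/ meets the environment for rule 2 (word-finally) → [k].

[ikvitũnhak]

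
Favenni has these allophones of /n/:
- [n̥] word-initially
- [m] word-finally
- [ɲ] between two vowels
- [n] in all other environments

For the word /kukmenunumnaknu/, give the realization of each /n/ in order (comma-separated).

[ɲ], [ɲ], [n], [n]

Occurrence 1 (position 6): between two vowels → [ɲ].
Occurrence 2 (position 8): between two vowels → [ɲ].
Occurrence 3 (position 11): no conditioning environment matches → elsewhere allophone [n].
Occurrence 4 (position 14): no conditioning environment matches → elsewhere allophone [n].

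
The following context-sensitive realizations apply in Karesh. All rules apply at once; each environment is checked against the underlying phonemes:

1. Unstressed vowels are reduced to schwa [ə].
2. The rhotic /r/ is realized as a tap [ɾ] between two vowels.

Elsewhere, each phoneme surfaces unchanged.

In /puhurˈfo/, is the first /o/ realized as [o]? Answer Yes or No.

Yes

/o/ (word-final) is in the target of rule 1 but the environment (in an unstressed syllable) is not met → [o].
The actual realization is [o], which matches [o].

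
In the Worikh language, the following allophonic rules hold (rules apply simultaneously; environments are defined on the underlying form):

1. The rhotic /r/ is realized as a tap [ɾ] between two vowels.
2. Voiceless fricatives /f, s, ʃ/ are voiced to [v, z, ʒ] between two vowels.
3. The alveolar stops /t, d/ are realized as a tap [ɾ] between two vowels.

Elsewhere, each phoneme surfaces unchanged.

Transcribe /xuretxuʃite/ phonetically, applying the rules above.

[xuɾetxuʒiɾe]

/x/ (word-initial): no rule targets it → [x].
/u/ — not in any rule's target class → [u].
/r/ (between /u/ and /e/) occurs between two vowels → [ɾ] by rule 1.
/e/ stays [e].
/t/ (between /e/ and /x/) fails the environment for rule 3, so it stays [t].
/x/ stays [x].
/u/ stays [u].
/ʃ/ — between /u/ and /i/, between two vowels — surfaces as [ʒ] (rule 2).
/i/ stays [i].
Rule 3 applies to /t/ (between /i/ and /e/: between two vowels) → [ɾ].
/e/ — not in any rule's target class → [e].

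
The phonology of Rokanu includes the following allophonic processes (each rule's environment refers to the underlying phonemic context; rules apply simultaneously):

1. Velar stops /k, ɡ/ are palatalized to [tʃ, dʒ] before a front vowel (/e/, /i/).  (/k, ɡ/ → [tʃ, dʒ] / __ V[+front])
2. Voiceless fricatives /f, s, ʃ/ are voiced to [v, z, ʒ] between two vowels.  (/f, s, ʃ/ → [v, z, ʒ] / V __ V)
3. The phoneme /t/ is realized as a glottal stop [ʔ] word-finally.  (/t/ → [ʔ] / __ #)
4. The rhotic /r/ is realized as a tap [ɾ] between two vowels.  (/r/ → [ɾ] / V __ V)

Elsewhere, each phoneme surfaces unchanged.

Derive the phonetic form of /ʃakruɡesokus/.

/ʃ/ (word-initial) is in the target of rule 2 but the environment (between two vowels) is not met → [ʃ].
/k/ (between /a/ and /r/) is in the target of rule 1 but the environment (before a front vowel) is not met → [k].
/r/ (between /k/ and /u/) fails the environment for rule 4, so it stays [r].
/ɡ/ (between /u/ and /e/): before a front vowel, so rule 1 applies → [dʒ].
/s/ — between /e/ and /o/, between two vowels — surfaces as [z] (rule 2).
/k/ (between /o/ and /u/): rule 1 targets it, but not before a front vowel → unchanged [k].
/s/ — word-final; rule 2 does not apply here → [s].

[ʃakrudʒezokus]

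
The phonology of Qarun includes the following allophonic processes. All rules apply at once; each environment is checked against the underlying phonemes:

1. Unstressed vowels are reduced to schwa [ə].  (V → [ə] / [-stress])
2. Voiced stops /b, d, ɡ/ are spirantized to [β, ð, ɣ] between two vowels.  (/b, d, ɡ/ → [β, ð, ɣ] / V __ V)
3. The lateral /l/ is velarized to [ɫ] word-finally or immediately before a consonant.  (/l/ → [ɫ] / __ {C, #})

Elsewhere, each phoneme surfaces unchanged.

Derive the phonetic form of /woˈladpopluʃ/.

[wəˈladpəpləʃ]

/w/ stays [w].
Rule 1 applies to /o/ (between /w/ and /l/: in an unstressed syllable) → [ə].
/l/ (between /o/ and /a/) fails the environment for rule 3, so it stays [l].
/a/ (between /l/ and /d/) is in the target of rule 1 but the environment (in an unstressed syllable) is not met → [a].
/d/ — between /a/ and /p/; rule 2 does not apply here → [d].
/p/ — not in any rule's target class → [p].
Rule 1 applies to /o/ (between /p/ and /p/: in an unstressed syllable) → [ə].
/p/ (between /o/ and /l/) is unaffected → [p].
/l/ — between /p/ and /u/; rule 3 does not apply here → [l].
/u/ (between /l/ and /ʃ/) occurs in an unstressed syllable → [ə] by rule 1.
/ʃ/ (word-final): no rule targets it → [ʃ].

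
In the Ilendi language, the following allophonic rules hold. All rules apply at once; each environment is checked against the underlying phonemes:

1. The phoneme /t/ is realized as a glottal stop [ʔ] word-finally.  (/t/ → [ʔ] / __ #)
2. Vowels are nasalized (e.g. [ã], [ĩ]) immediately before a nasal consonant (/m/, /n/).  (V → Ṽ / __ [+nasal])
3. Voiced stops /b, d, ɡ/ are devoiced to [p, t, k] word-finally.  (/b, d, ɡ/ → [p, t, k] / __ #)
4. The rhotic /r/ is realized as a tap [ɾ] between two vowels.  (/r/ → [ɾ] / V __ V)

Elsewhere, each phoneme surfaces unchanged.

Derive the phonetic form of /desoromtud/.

[desoɾõmtut]

/d/ (word-initial) is in the target of rule 3 but the environment (word-finally) is not met → [d].
/e/ (between /d/ and /s/) is in the target of rule 2 but the environment (before a nasal consonant) is not met → [e].
/o/ — between /s/ and /r/; rule 2 does not apply here → [o].
/r/ (between /o/ and /o/): between two vowels, so rule 4 applies → [ɾ].
/o/ (between /r/ and /m/) occurs before a nasal consonant → [õ] by rule 2.
/t/ (between /m/ and /u/): rule 1 targets it, but not word-finally → unchanged [t].
/u/ (between /t/ and /d/): rule 2 targets it, but not before a nasal consonant → unchanged [u].
Rule 3 applies to /d/ (word-final: word-finally) → [t].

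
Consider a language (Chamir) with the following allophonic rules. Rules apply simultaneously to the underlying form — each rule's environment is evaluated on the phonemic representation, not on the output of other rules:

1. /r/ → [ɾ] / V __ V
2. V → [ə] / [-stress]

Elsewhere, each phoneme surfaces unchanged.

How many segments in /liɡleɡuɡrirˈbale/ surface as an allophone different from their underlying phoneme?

Segments that undergo a rule: /i/ → [ə] (rule 2); /e/ → [ə] (rule 2); /u/ → [ə] (rule 2); /i/ → [ə] (rule 2); /e/ → [ə] (rule 2).
All other segments surface unchanged.

5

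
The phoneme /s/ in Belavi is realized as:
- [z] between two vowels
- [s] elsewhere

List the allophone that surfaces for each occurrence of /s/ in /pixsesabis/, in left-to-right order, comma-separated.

[s], [z], [s]

Occurrence 1 (position 4): no conditioning environment matches → elsewhere allophone [s].
Occurrence 2 (position 6): between two vowels → [z].
Occurrence 3 (position 10): no conditioning environment matches → elsewhere allophone [s].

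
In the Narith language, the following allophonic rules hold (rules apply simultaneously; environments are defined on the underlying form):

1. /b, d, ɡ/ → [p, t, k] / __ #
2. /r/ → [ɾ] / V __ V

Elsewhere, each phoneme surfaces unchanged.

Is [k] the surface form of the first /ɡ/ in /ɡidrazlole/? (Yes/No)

No

/ɡ/ — word-initial; rule 1 does not apply here → [ɡ].
The actual realization is [ɡ], not [k].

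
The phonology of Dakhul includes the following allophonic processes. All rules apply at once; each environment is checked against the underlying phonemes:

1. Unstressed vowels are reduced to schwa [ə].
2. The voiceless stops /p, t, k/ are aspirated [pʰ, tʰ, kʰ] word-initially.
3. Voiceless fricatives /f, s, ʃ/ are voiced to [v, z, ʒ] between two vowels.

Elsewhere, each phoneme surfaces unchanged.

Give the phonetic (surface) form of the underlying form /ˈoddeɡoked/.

[ˈoddəɡəkəd]

/o/ (word-initial): rule 1 targets it, but not in an unstressed syllable → unchanged [o].
/e/ — between /d/ and /ɡ/, in an unstressed syllable — surfaces as [ə] (rule 1).
/o/ — between /ɡ/ and /k/, in an unstressed syllable — surfaces as [ə] (rule 1).
/k/ — between /o/ and /e/; rule 2 does not apply here → [k].
/e/ meets the environment for rule 1 (in an unstressed syllable) → [ə].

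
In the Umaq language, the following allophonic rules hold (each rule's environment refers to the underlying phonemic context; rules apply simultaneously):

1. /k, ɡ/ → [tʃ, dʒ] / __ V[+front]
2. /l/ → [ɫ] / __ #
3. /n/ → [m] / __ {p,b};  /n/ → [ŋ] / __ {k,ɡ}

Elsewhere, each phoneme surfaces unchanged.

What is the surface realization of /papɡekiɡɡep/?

/p/ (word-initial) is unaffected → [p].
/a/ (between /p/ and /p/) is unaffected → [a].
/p/ stays [p].
/ɡ/ meets the environment for rule 1 (before a front vowel) → [dʒ].
/e/ stays [e].
/k/ — between /e/ and /i/, before a front vowel — surfaces as [tʃ] (rule 1).
/i/ — not in any rule's target class → [i].
/ɡ/ (between /i/ and /ɡ/): rule 1 targets it, but not before a front vowel → unchanged [ɡ].
/ɡ/ meets the environment for rule 1 (before a front vowel) → [dʒ].
/e/ — not in any rule's target class → [e].
/p/ (word-final) is unaffected → [p].

[papdʒetʃiɡdʒep]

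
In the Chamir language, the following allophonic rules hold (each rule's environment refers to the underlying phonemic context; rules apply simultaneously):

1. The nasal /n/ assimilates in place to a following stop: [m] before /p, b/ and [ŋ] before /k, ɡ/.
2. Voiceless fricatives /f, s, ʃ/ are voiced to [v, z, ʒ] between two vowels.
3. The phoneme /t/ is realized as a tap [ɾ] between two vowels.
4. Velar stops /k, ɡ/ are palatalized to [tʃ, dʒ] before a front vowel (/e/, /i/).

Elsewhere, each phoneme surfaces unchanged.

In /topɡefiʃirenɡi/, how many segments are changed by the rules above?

Segments that undergo a rule: /ɡ/ → [dʒ] (rule 4); /f/ → [v] (rule 2); /ʃ/ → [ʒ] (rule 2); /n/ → [ŋ] (rule 1); /ɡ/ → [dʒ] (rule 4).
All other segments surface unchanged.

5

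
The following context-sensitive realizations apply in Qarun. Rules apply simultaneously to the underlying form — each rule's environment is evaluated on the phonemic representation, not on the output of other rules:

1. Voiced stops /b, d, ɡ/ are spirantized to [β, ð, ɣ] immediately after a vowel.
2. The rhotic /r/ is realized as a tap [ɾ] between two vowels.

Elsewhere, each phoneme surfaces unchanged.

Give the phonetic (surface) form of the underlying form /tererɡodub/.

[teɾerɡoðuβ]

Rule 2 applies to /r/ (between /e/ and /e/: between two vowels) → [ɾ].
/r/ (between /e/ and /ɡ/) is in the target of rule 2 but the environment (between two vowels) is not met → [r].
/ɡ/ — between /r/ and /o/; rule 1 does not apply here → [ɡ].
/d/ (between /o/ and /u/): immediately after a vowel, so rule 1 applies → [ð].
/b/ — word-final, immediately after a vowel — surfaces as [β] (rule 1).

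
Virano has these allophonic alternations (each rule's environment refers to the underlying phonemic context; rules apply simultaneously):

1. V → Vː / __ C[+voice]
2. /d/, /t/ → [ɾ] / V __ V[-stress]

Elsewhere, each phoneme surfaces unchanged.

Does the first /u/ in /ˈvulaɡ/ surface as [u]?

/u/ (between /v/ and /l/) occurs before a voiced consonant → [uː] by rule 1.
The actual realization is [uː], not [u].

No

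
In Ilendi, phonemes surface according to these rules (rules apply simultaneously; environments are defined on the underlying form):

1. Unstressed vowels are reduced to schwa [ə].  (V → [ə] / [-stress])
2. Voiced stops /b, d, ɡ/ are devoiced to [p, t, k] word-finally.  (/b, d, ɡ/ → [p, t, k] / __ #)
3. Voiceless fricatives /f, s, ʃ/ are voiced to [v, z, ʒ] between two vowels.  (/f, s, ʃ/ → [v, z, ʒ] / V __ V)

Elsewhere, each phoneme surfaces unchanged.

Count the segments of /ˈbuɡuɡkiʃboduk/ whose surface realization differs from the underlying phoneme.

4

Segments that undergo a rule: /u/ → [ə] (rule 1); /i/ → [ə] (rule 1); /o/ → [ə] (rule 1); /u/ → [ə] (rule 1).
All other segments surface unchanged.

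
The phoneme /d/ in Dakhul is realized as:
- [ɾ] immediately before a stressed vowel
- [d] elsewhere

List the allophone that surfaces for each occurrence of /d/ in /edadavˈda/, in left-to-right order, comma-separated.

Occurrence 1 (position 2): no conditioning environment matches → elsewhere allophone [d].
Occurrence 2 (position 4): no conditioning environment matches → elsewhere allophone [d].
Occurrence 3 (position 7): immediately before a stressed vowel → [ɾ].

[d], [d], [ɾ]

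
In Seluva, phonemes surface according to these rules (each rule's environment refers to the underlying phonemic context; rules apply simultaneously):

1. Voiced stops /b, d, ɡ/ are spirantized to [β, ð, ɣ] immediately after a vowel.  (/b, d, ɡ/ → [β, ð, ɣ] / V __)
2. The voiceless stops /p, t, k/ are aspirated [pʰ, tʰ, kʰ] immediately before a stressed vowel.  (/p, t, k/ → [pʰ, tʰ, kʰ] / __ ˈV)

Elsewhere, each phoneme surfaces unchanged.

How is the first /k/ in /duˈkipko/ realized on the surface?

[kʰ]

/k/ meets the environment for rule 2 (immediately before a stressed vowel) → [kʰ].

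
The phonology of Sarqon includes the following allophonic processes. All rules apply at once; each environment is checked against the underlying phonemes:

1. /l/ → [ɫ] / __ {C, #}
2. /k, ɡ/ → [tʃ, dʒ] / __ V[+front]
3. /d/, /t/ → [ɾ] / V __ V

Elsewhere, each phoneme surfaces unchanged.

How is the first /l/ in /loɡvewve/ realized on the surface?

/l/ (word-initial) is in the target of rule 1 but the environment (word-finally or immediately before a consonant) is not met → [l].

[l]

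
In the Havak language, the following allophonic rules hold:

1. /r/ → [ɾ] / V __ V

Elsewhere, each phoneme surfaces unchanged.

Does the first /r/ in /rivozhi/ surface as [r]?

Yes

/r/ — word-initial; rule 1 does not apply here → [r].
The actual realization is [r], which matches [r].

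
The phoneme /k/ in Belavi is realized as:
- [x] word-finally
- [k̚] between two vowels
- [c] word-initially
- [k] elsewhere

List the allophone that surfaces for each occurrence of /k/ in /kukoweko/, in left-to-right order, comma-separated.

[c], [k̚], [k̚]

Occurrence 1 (position 1): word-initially → [c].
Occurrence 2 (position 3): between two vowels → [k̚].
Occurrence 3 (position 7): between two vowels → [k̚].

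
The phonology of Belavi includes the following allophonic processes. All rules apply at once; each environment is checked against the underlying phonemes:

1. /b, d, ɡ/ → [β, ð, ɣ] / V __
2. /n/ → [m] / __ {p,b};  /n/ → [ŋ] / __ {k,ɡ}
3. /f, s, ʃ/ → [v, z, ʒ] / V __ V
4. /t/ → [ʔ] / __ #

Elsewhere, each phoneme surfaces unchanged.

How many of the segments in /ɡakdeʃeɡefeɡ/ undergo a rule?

Segments that undergo a rule: /ʃ/ → [ʒ] (rule 3); /ɡ/ → [ɣ] (rule 1); /f/ → [v] (rule 3); /ɡ/ → [ɣ] (rule 1).
All other segments surface unchanged.

4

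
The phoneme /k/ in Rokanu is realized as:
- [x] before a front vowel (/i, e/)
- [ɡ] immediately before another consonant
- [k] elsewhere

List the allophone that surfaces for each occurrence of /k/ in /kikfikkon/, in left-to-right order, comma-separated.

[x], [ɡ], [ɡ], [k]

Occurrence 1 (position 1): before a front vowel (/i, e/) → [x].
Occurrence 2 (position 3): immediately before another consonant → [ɡ].
Occurrence 3 (position 6): immediately before another consonant → [ɡ].
Occurrence 4 (position 7): no conditioning environment matches → elsewhere allophone [k].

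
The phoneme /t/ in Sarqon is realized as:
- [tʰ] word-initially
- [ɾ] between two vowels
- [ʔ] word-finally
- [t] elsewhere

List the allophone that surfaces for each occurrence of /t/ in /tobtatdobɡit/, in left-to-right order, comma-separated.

[tʰ], [t], [t], [ʔ]

Occurrence 1 (position 1): word-initially → [tʰ].
Occurrence 2 (position 4): no conditioning environment matches → elsewhere allophone [t].
Occurrence 3 (position 6): no conditioning environment matches → elsewhere allophone [t].
Occurrence 4 (position 12): word-finally → [ʔ].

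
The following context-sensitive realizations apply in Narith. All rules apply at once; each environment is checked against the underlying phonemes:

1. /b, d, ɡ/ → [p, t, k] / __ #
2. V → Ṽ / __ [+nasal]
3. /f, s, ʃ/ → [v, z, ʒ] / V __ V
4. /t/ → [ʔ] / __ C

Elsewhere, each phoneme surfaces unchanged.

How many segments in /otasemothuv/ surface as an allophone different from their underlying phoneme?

3

Segments that undergo a rule: /s/ → [z] (rule 3); /e/ → [ẽ] (rule 2); /t/ → [ʔ] (rule 4).
All other segments surface unchanged.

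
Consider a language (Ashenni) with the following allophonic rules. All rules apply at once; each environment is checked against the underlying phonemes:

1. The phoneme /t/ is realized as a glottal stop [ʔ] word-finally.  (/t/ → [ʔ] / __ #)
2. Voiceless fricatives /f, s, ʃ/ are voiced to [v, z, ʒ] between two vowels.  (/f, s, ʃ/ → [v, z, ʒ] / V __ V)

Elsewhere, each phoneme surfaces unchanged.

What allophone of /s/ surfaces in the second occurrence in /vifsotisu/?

/s/ (between /i/ and /u/) occurs between two vowels → [z] by rule 2.

[z]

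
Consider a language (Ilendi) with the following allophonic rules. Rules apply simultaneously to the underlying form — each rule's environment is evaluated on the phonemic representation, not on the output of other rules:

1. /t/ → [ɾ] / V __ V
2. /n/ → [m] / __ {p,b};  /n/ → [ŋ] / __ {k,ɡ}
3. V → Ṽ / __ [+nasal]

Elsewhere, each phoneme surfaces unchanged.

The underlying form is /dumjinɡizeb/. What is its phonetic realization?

Rule 3 applies to /u/ (between /d/ and /m/: before a nasal consonant) → [ũ].
Rule 3 applies to /i/ (between /j/ and /n/: before a nasal consonant) → [ĩ].
/n/ (between /i/ and /ɡ/): before a labial or velar stop, so rule 2 applies → [ŋ].
/i/ (between /ɡ/ and /z/) is in the target of rule 3 but the environment (before a nasal consonant) is not met → [i].
/e/ (between /z/ and /b/) fails the environment for rule 3, so it stays [e].

[dũmjĩŋɡizeb]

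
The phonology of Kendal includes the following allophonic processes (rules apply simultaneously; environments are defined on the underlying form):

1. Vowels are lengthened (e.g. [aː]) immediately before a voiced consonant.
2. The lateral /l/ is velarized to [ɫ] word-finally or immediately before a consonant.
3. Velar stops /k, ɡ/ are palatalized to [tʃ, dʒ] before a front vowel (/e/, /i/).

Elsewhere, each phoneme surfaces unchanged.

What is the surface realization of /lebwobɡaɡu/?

[leːbwoːbɡaːɡu]

/l/ (word-initial): rule 2 targets it, but not word-finally or immediately before a consonant → unchanged [l].
/e/ — between /l/ and /b/, before a voiced consonant — surfaces as [eː] (rule 1).
/b/ — not in any rule's target class → [b].
/w/ stays [w].
/o/ meets the environment for rule 1 (before a voiced consonant) → [oː].
/b/ (between /o/ and /ɡ/): no rule targets it → [b].
/ɡ/ (between /b/ and /a/) is in the target of rule 3 but the environment (before a front vowel) is not met → [ɡ].
/a/ — between /ɡ/ and /ɡ/, before a voiced consonant — surfaces as [aː] (rule 1).
/ɡ/ — between /a/ and /u/; rule 3 does not apply here → [ɡ].
/u/ (word-final) is in the target of rule 1 but the environment (before a voiced consonant) is not met → [u].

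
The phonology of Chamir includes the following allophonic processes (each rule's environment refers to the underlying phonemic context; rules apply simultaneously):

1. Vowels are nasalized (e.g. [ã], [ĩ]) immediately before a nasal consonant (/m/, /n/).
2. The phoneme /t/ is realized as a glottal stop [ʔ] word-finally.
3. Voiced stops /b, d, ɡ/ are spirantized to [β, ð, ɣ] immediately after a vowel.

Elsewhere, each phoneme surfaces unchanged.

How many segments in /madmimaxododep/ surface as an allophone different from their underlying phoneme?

Segments that undergo a rule: /d/ → [ð] (rule 3); /i/ → [ĩ] (rule 1); /d/ → [ð] (rule 3); /d/ → [ð] (rule 3).
All other segments surface unchanged.

4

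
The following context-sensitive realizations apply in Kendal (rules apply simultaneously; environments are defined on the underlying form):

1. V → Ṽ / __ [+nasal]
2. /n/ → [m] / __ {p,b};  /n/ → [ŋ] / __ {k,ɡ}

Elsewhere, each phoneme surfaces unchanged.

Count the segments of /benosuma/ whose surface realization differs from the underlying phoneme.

Segments that undergo a rule: /e/ → [ẽ] (rule 1); /u/ → [ũ] (rule 1).
All other segments surface unchanged.

2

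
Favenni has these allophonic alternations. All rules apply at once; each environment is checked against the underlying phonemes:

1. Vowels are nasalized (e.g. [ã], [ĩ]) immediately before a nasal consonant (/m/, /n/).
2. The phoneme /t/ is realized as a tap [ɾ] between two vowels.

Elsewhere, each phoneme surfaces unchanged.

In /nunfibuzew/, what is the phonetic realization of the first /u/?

[ũ]

/u/ (between /n/ and /n/) occurs before a nasal consonant → [ũ] by rule 1.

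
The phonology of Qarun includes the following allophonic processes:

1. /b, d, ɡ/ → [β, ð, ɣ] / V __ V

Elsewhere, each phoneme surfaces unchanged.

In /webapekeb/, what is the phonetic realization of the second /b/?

[b]

/b/ (word-final): rule 1 targets it, but not between two vowels → unchanged [b].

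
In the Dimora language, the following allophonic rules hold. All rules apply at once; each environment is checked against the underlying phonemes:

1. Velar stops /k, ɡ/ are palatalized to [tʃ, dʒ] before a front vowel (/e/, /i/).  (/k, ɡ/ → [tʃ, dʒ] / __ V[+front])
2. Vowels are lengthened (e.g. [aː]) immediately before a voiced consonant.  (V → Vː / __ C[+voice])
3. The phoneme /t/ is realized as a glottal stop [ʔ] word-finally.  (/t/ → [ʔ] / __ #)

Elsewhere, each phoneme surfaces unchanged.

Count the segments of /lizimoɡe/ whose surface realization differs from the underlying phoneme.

Segments that undergo a rule: /i/ → [iː] (rule 2); /i/ → [iː] (rule 2); /o/ → [oː] (rule 2); /ɡ/ → [dʒ] (rule 1).
All other segments surface unchanged.

4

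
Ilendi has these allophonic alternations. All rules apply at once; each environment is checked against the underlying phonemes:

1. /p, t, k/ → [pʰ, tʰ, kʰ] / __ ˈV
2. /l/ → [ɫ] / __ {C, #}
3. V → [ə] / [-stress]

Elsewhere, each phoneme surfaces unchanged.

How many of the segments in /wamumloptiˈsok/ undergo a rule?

Segments that undergo a rule: /a/ → [ə] (rule 3); /u/ → [ə] (rule 3); /o/ → [ə] (rule 3); /i/ → [ə] (rule 3).
All other segments surface unchanged.

4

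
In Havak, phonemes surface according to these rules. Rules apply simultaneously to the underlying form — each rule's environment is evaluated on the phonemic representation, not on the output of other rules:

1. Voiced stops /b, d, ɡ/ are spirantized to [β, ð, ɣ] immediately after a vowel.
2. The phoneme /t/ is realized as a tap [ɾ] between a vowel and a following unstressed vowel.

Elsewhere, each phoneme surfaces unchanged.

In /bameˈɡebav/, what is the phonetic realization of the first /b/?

[b]

/b/ — word-initial; rule 1 does not apply here → [b].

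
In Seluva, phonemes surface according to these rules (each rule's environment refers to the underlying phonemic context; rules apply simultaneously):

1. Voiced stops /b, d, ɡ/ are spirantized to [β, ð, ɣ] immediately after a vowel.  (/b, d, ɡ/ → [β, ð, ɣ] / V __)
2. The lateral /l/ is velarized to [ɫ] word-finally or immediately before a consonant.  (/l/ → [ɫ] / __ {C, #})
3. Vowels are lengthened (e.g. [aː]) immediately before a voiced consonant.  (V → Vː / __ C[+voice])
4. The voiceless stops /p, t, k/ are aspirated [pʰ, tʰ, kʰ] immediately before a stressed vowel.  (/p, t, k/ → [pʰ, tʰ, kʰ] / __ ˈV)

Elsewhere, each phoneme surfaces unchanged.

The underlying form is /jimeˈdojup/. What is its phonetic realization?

/i/ meets the environment for rule 3 (before a voiced consonant) → [iː].
/e/ (between /m/ and /d/) occurs before a voiced consonant → [eː] by rule 3.
Rule 1 applies to /d/ (between /e/ and /o/: immediately after a vowel) → [ð].
/o/ (between /d/ and /j/): before a voiced consonant, so rule 3 applies → [oː].
/u/ (between /j/ and /p/): rule 3 targets it, but not before a voiced consonant → unchanged [u].
/p/ (word-final) fails the environment for rule 4, so it stays [p].

[jiːmeːˈðoːjup]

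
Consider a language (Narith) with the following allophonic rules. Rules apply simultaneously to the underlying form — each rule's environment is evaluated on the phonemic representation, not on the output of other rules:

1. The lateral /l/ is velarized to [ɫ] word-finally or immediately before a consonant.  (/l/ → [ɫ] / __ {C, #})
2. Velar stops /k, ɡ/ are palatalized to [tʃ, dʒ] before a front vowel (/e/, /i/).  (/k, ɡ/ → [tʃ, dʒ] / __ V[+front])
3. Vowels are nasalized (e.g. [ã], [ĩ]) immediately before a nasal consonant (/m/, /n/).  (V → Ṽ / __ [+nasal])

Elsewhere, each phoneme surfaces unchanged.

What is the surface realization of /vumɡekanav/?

Rule 3 applies to /u/ (between /v/ and /m/: before a nasal consonant) → [ũ].
/ɡ/ (between /m/ and /e/) occurs before a front vowel → [dʒ] by rule 2.
/e/ (between /ɡ/ and /k/) fails the environment for rule 3, so it stays [e].
/k/ (between /e/ and /a/): rule 2 targets it, but not before a front vowel → unchanged [k].
/a/ meets the environment for rule 3 (before a nasal consonant) → [ã].
/a/ (between /n/ and /v/) is in the target of rule 3 but the environment (before a nasal consonant) is not met → [a].

[vũmdʒekãnav]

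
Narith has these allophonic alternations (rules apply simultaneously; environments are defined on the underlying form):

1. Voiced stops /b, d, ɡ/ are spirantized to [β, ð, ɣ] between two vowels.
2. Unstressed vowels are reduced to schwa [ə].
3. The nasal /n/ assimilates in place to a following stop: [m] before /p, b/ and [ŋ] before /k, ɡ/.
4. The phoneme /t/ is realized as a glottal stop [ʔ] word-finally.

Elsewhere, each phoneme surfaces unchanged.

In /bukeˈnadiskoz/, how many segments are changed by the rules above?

Segments that undergo a rule: /u/ → [ə] (rule 2); /e/ → [ə] (rule 2); /d/ → [ð] (rule 1); /i/ → [ə] (rule 2); /o/ → [ə] (rule 2).
All other segments surface unchanged.

5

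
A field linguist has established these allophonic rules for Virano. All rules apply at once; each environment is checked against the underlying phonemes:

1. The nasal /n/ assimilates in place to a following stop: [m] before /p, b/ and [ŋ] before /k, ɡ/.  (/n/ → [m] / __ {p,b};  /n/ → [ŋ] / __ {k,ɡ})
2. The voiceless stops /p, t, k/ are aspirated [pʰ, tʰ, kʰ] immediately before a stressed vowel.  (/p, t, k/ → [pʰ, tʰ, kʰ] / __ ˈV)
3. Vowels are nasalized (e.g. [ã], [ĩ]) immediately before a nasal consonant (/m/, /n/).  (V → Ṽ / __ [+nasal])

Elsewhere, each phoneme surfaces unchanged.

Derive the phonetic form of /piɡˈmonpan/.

/p/ (word-initial): rule 2 targets it, but not immediately before a stressed vowel → unchanged [p].
/i/ (between /p/ and /ɡ/) is in the target of rule 3 but the environment (before a nasal consonant) is not met → [i].
/ɡ/ (between /i/ and /m/): no rule targets it → [ɡ].
/m/ (between /ɡ/ and /o/) is unaffected → [m].
/o/ — between /m/ and /n/, before a nasal consonant — surfaces as [õ] (rule 3).
/n/ (between /o/ and /p/) occurs before a labial or velar stop → [m] by rule 1.
/p/ (between /n/ and /a/) fails the environment for rule 2, so it stays [p].
/a/ — between /p/ and /n/, before a nasal consonant — surfaces as [ã] (rule 3).
/n/ (word-final) is in the target of rule 1 but the environment (before a labial or velar stop) is not met → [n].

[piɡˈmõmpãn]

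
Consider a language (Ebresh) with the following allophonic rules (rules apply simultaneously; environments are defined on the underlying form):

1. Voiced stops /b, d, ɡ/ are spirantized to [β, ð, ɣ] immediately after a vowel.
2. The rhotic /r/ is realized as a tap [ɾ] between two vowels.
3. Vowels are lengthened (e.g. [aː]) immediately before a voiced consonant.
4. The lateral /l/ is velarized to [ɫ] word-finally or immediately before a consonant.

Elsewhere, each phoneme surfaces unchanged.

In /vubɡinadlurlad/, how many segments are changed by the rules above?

8

Segments that undergo a rule: /u/ → [uː] (rule 3); /b/ → [β] (rule 1); /i/ → [iː] (rule 3); /a/ → [aː] (rule 3); /d/ → [ð] (rule 1); /u/ → [uː] (rule 3); /a/ → [aː] (rule 3); /d/ → [ð] (rule 1).
All other segments surface unchanged.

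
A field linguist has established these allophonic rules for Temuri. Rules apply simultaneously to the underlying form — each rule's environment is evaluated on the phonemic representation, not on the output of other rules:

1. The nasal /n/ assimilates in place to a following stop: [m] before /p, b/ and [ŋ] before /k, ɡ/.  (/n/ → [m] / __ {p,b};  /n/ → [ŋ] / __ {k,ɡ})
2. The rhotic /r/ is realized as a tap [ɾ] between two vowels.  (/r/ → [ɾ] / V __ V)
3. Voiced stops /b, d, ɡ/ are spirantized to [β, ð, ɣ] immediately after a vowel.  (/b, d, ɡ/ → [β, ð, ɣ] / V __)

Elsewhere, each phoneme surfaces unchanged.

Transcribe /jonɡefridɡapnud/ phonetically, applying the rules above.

[joŋɡefriðɡapnuð]

/j/ (word-initial) is unaffected → [j].
/o/ stays [o].
/n/ meets the environment for rule 1 (before a labial or velar stop) → [ŋ].
/ɡ/ (between /n/ and /e/) is in the target of rule 3 but the environment (immediately after a vowel) is not met → [ɡ].
/e/ (between /ɡ/ and /f/): no rule targets it → [e].
/f/ (between /e/ and /r/) is unaffected → [f].
/r/ (between /f/ and /i/): rule 2 targets it, but not between two vowels → unchanged [r].
/i/ (between /r/ and /d/) is unaffected → [i].
/d/ (between /i/ and /ɡ/): immediately after a vowel, so rule 3 applies → [ð].
/ɡ/ (between /d/ and /a/) is in the target of rule 3 but the environment (immediately after a vowel) is not met → [ɡ].
/a/ stays [a].
/p/ (between /a/ and /n/): no rule targets it → [p].
/n/ — between /p/ and /u/; rule 1 does not apply here → [n].
/u/ (between /n/ and /d/): no rule targets it → [u].
/d/ meets the environment for rule 3 (immediately after a vowel) → [ð].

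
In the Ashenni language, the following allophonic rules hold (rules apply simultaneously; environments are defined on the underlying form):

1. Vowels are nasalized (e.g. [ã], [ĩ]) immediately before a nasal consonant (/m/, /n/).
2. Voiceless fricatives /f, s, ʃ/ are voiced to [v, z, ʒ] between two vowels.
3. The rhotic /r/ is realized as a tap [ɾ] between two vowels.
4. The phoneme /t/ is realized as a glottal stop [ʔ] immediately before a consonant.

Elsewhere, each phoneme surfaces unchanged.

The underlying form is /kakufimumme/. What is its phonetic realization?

[kakuvĩmũmme]

/a/ (between /k/ and /k/): rule 1 targets it, but not before a nasal consonant → unchanged [a].
/u/ (between /k/ and /f/) fails the environment for rule 1, so it stays [u].
/f/ meets the environment for rule 2 (between two vowels) → [v].
Rule 1 applies to /i/ (between /f/ and /m/: before a nasal consonant) → [ĩ].
/u/ (between /m/ and /m/) occurs before a nasal consonant → [ũ] by rule 1.
/e/ (word-final) fails the environment for rule 1, so it stays [e].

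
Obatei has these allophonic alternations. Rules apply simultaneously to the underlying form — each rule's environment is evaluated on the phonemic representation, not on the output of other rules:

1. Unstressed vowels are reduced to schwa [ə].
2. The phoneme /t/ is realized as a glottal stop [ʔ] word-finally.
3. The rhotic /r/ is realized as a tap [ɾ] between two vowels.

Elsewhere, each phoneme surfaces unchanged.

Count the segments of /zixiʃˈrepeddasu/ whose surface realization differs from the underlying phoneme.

5

Segments that undergo a rule: /i/ → [ə] (rule 1); /i/ → [ə] (rule 1); /e/ → [ə] (rule 1); /a/ → [ə] (rule 1); /u/ → [ə] (rule 1).
All other segments surface unchanged.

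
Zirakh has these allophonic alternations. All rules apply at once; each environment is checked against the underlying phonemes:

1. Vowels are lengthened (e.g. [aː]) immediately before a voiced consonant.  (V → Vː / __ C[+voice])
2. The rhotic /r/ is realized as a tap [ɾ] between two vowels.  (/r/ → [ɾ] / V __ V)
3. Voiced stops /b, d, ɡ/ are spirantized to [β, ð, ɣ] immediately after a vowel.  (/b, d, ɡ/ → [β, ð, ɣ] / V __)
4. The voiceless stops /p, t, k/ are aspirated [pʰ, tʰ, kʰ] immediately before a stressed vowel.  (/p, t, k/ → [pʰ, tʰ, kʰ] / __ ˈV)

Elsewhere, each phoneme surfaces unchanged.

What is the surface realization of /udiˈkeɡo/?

/u/ meets the environment for rule 1 (before a voiced consonant) → [uː].
/d/ meets the environment for rule 3 (immediately after a vowel) → [ð].
/i/ (between /d/ and /k/): rule 1 targets it, but not before a voiced consonant → unchanged [i].
Rule 4 applies to /k/ (between /i/ and /e/: immediately before a stressed vowel) → [kʰ].
/e/ (between /k/ and /ɡ/) occurs before a voiced consonant → [eː] by rule 1.
/ɡ/ (between /e/ and /o/): immediately after a vowel, so rule 3 applies → [ɣ].
/o/ (word-final): rule 1 targets it, but not before a voiced consonant → unchanged [o].

[uːðiˈkʰeːɣo]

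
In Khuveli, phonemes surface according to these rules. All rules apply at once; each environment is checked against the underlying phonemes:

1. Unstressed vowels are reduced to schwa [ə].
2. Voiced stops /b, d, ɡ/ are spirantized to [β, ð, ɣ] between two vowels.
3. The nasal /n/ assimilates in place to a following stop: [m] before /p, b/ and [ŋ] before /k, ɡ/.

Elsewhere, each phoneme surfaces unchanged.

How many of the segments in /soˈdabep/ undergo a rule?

4

Segments that undergo a rule: /o/ → [ə] (rule 1); /d/ → [ð] (rule 2); /b/ → [β] (rule 2); /e/ → [ə] (rule 1).
All other segments surface unchanged.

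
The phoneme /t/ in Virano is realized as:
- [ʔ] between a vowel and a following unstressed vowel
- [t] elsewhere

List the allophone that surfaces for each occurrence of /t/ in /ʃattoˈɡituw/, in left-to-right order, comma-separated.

Occurrence 1 (position 3): no conditioning environment matches → elsewhere allophone [t].
Occurrence 2 (position 4): no conditioning environment matches → elsewhere allophone [t].
Occurrence 3 (position 8): between a vowel and a following unstressed vowel → [ʔ].

[t], [t], [ʔ]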